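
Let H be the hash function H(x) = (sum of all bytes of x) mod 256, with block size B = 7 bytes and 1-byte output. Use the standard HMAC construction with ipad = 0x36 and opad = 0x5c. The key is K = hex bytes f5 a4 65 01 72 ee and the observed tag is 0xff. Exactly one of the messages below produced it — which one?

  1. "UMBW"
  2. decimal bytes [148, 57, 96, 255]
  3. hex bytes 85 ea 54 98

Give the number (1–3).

Key hex bytes f5 a4 65 01 72 ee is 6 bytes ≤ B = 7; zero-pad to 7 bytes: K' = f5 a4 65 01 72 ee 00.
K' ⊕ ipad = c3 92 53 37 44 d8 36; K' ⊕ opad = a9 f8 39 5d 2e b2 5c.
m1: inner = H(c3 92 53 37 44 d8 36 55 4d 42 57) = 6c; tag = H(a9 f8 39 5d 2e b2 5c 6c) = df
m2: inner = H(c3 92 53 37 44 d8 36 94 39 60 ff) = 5d; tag = H(a9 f8 39 5d 2e b2 5c 5d) = d0
m3: inner = H(c3 92 53 37 44 d8 36 85 ea 54 98) = 8c; tag = H(a9 f8 39 5d 2e b2 5c 8c) = ff ← matches

3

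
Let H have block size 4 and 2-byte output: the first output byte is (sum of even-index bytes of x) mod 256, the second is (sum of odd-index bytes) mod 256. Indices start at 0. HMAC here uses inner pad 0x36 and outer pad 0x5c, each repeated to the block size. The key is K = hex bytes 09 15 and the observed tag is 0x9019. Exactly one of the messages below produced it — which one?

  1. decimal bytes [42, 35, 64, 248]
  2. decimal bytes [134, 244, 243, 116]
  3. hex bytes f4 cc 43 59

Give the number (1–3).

1

Key hex bytes 09 15 is 2 bytes ≤ B = 4; zero-pad to 4 bytes: K' = 09 15 00 00.
K' ⊕ ipad = 3f 23 36 36; K' ⊕ opad = 55 49 5c 5c.
m1: inner = H(3f 23 36 36 2a 23 40 f8) = df 74; tag = H(55 49 5c 5c df 74) = 9019 ← matches
m2: inner = H(3f 23 36 36 86 f4 f3 74) = ee c1; tag = H(55 49 5c 5c ee c1) = 9f66
m3: inner = H(3f 23 36 36 f4 cc 43 59) = ac 7e; tag = H(55 49 5c 5c ac 7e) = 5d23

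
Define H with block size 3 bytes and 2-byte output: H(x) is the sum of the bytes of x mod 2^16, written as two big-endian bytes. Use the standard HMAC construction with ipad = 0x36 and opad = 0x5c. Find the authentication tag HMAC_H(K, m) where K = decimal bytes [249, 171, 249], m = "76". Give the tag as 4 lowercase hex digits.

02eb

Key decimal bytes [249, 171, 249] = f9 ab f9 is exactly B = 3 bytes: K' = f9 ab f9.
K' ⊕ ipad = cf 9d cf.  K' ⊕ opad = a5 f7 a5.
Inner input = (K'⊕ipad) ∥ m = cf 9d cf ∥ 37 36.
Inner hash: sum = 207+157+207+55+54 = 680 → 02 a8.
Outer input = (K'⊕opad) ∥ inner = a5 f7 a5 ∥ 02 a8.
Outer hash (tag): sum = 165+247+165+2+168 = 747 → 02 eb.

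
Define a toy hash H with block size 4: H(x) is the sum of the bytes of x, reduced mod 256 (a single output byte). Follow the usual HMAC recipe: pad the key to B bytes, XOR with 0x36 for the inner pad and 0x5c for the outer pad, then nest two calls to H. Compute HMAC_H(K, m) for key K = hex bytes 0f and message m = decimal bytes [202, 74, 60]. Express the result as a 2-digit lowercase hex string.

92

Key hex bytes 0f is 1 byte ≤ B = 4; zero-pad to 4 bytes: K' = 0f 00 00 00.
K' ⊕ ipad = 39 36 36 36.  K' ⊕ opad = 53 5c 5c 5c.
Inner input = (K'⊕ipad) ∥ m = 39 36 36 36 ∥ ca 4a 3c.
Inner hash: sum = 57+54+54+54+202+74+60 = 555; mod 256 = 43 → 2b.
Outer input = (K'⊕opad) ∥ inner = 53 5c 5c 5c ∥ 2b.
Outer hash (tag): sum = 83+92+92+92+43 = 402; mod 256 = 146 → 92.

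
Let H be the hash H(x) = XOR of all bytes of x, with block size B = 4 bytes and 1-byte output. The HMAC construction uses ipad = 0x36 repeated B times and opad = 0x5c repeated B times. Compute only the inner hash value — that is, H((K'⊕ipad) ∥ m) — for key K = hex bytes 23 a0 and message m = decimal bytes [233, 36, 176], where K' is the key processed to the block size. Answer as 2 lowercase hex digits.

fe

Key hex bytes 23 a0 is 2 bytes ≤ B = 4; zero-pad to 4 bytes: K' = 23 a0 00 00.
K' ⊕ ipad = 15 96 36 36.
Inner input = 15 96 36 36 ∥ e9 24 b0.
Inner hash: XOR 15⊕96⊕36⊕36⊕e9⊕24⊕b0 = fe.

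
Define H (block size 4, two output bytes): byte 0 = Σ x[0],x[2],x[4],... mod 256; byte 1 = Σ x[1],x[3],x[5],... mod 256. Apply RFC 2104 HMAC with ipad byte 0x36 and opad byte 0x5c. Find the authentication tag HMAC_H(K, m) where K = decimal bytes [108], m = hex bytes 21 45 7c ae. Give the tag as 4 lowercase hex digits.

b917

Key decimal bytes [108] = 6c is 1 byte ≤ B = 4; zero-pad to 4 bytes: K' = 6c 00 00 00.
K' ⊕ ipad = 5a 36 36 36.  K' ⊕ opad = 30 5c 5c 5c.
Inner input = (K'⊕ipad) ∥ m = 5a 36 36 36 ∥ 21 45 7c ae.
Inner hash: even-index sum = 301 mod 256 = 45; odd-index sum = 351 mod 256 = 95 → 2d 5f.
Outer input = (K'⊕opad) ∥ inner = 30 5c 5c 5c ∥ 2d 5f.
Outer hash (tag): even-index sum = 185 mod 256 = 185; odd-index sum = 279 mod 256 = 23 → b9 17.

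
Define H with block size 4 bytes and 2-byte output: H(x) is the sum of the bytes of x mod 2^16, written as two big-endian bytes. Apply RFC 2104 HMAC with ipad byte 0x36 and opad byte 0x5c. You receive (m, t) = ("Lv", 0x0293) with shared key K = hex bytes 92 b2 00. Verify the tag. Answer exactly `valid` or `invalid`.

invalid

Key hex bytes 92 b2 00 is 3 bytes ≤ B = 4; zero-pad to 4 bytes: K' = 92 b2 00 00.
K' ⊕ ipad = a4 84 36 36; K' ⊕ opad = ce ee 5c 5c.
Inner hash: sum = 164+132+54+54+76+118 = 598 → 02 56.
Outer hash (recomputed tag): sum = 206+238+92+92+2+86 = 716 → 02 cc.
Recomputed tag = 02cc; claimed = 0293 → mismatch.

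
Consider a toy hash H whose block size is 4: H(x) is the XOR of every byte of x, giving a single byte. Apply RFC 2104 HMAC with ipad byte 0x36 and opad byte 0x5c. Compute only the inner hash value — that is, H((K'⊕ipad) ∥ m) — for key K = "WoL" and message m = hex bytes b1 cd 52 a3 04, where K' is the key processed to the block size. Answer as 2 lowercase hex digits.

Key "WoL" = 57 6f 4c is 3 bytes ≤ B = 4; zero-pad to 4 bytes: K' = 57 6f 4c 00.
K' ⊕ ipad = 61 59 7a 36.
Inner input = 61 59 7a 36 ∥ b1 cd 52 a3 04.
Inner hash: XOR 61⊕59⊕7a⊕36⊕b1⊕cd⊕52⊕a3⊕04 = fd.

fd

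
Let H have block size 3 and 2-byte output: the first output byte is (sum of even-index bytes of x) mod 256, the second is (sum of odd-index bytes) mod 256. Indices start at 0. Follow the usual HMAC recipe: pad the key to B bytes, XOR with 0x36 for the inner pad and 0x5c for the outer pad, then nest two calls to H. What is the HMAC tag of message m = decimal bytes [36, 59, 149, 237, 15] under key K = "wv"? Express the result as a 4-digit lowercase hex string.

8fc9

Key "wv" = 77 76 is 2 bytes ≤ B = 3; zero-pad to 3 bytes: K' = 77 76 00.
K' ⊕ ipad = 41 40 36.  K' ⊕ opad = 2b 2a 5c.
Inner input = (K'⊕ipad) ∥ m = 41 40 36 ∥ 24 3b 95 ed 0f.
Inner hash: even-index sum = 415 mod 256 = 159; odd-index sum = 264 mod 256 = 8 → 9f 08.
Outer input = (K'⊕opad) ∥ inner = 2b 2a 5c ∥ 9f 08.
Outer hash (tag): even-index sum = 143 mod 256 = 143; odd-index sum = 201 mod 256 = 201 → 8f c9.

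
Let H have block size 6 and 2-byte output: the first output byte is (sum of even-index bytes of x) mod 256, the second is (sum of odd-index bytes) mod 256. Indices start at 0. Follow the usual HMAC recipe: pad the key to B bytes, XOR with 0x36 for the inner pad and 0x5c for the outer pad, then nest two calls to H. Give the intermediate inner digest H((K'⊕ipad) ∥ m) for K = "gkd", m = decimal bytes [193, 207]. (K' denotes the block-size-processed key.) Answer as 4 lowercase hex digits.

Key "gkd" = 67 6b 64 is 3 bytes ≤ B = 6; zero-pad to 6 bytes: K' = 67 6b 64 00 00 00.
K' ⊕ ipad = 51 5d 52 36 36 36.
Inner input = 51 5d 52 36 36 36 ∥ c1 cf.
Inner hash: even-index sum = 410 mod 256 = 154; odd-index sum = 408 mod 256 = 152 → 9a 98.

9a98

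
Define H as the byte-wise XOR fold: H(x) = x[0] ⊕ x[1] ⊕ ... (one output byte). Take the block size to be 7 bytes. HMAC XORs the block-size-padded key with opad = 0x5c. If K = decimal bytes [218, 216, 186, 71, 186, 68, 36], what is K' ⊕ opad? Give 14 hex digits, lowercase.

8684e61be61878

Key decimal bytes [218, 216, 186, 71, 186, 68, 36] = da d8 ba 47 ba 44 24 is exactly B = 7 bytes: K' = da d8 ba 47 ba 44 24.
XOR each byte with 0x5c: da⊕5c=86, d8⊕5c=84, ba⊕5c=e6, 47⊕5c=1b, ba⊕5c=e6, 44⊕5c=18, 24⊕5c=78.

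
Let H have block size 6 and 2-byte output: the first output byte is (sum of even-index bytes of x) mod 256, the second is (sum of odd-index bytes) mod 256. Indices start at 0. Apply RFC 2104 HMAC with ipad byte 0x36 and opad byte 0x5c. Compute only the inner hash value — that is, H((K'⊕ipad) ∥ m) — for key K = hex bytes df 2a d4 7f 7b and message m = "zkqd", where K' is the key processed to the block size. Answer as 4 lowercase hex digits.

Key hex bytes df 2a d4 7f 7b is 5 bytes ≤ B = 6; zero-pad to 6 bytes: K' = df 2a d4 7f 7b 00.
K' ⊕ ipad = e9 1c e2 49 4d 36.
Inner input = e9 1c e2 49 4d 36 ∥ 7a 6b 71 64.
Inner hash: even-index sum = 771 mod 256 = 3; odd-index sum = 362 mod 256 = 106 → 03 6a.

036a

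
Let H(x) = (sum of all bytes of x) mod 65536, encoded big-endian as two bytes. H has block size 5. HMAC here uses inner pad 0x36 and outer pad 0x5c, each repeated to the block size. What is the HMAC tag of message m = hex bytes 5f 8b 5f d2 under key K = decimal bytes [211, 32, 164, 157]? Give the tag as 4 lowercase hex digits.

03ad

Key decimal bytes [211, 32, 164, 157] = d3 20 a4 9d is 4 bytes ≤ B = 5; zero-pad to 5 bytes: K' = d3 20 a4 9d 00.
K' ⊕ ipad = e5 16 92 ab 36.  K' ⊕ opad = 8f 7c f8 c1 5c.
Inner input = (K'⊕ipad) ∥ m = e5 16 92 ab 36 ∥ 5f 8b 5f d2.
Inner hash: sum = 229+22+146+171+54+95+139+95+210 = 1161 → 04 89.
Outer input = (K'⊕opad) ∥ inner = 8f 7c f8 c1 5c ∥ 04 89.
Outer hash (tag): sum = 143+124+248+193+92+4+137 = 941 → 03 ad.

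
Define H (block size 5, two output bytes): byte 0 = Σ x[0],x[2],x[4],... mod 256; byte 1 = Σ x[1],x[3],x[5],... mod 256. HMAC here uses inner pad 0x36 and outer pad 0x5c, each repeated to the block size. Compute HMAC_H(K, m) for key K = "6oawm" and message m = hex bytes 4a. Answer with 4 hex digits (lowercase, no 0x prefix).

Key "6oawm" = 36 6f 61 77 6d is exactly B = 5 bytes: K' = 36 6f 61 77 6d.
K' ⊕ ipad = 00 59 57 41 5b.  K' ⊕ opad = 6a 33 3d 2b 31.
Inner input = (K'⊕ipad) ∥ m = 00 59 57 41 5b ∥ 4a.
Inner hash: even-index sum = 178 mod 256 = 178; odd-index sum = 228 mod 256 = 228 → b2 e4.
Outer input = (K'⊕opad) ∥ inner = 6a 33 3d 2b 31 ∥ b2 e4.
Outer hash (tag): even-index sum = 444 mod 256 = 188; odd-index sum = 272 mod 256 = 16 → bc 10.

bc10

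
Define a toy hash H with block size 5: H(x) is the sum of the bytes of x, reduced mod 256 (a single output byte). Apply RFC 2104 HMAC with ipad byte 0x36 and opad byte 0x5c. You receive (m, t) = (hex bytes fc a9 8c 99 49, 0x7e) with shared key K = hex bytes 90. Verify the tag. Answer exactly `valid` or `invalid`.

invalid

Key hex bytes 90 is 1 byte ≤ B = 5; zero-pad to 5 bytes: K' = 90 00 00 00 00.
K' ⊕ ipad = a6 36 36 36 36; K' ⊕ opad = cc 5c 5c 5c 5c.
Inner hash: sum = 166+54+54+54+54+252+169+140+153+73 = 1169; mod 256 = 145 → 91.
Outer hash (recomputed tag): sum = 204+92+92+92+92+145 = 717; mod 256 = 205 → cd.
Recomputed tag = cd; claimed = 7e → mismatch.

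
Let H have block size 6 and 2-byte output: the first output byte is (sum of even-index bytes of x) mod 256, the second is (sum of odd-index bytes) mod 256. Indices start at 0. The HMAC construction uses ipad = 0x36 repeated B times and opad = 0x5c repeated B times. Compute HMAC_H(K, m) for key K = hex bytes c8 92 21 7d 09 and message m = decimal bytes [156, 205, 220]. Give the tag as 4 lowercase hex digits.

323d

Key hex bytes c8 92 21 7d 09 is 5 bytes ≤ B = 6; zero-pad to 6 bytes: K' = c8 92 21 7d 09 00.
K' ⊕ ipad = fe a4 17 4b 3f 36.  K' ⊕ opad = 94 ce 7d 21 55 5c.
Inner input = (K'⊕ipad) ∥ m = fe a4 17 4b 3f 36 ∥ 9c cd dc.
Inner hash: even-index sum = 716 mod 256 = 204; odd-index sum = 498 mod 256 = 242 → cc f2.
Outer input = (K'⊕opad) ∥ inner = 94 ce 7d 21 55 5c ∥ cc f2.
Outer hash (tag): even-index sum = 562 mod 256 = 50; odd-index sum = 573 mod 256 = 61 → 32 3d.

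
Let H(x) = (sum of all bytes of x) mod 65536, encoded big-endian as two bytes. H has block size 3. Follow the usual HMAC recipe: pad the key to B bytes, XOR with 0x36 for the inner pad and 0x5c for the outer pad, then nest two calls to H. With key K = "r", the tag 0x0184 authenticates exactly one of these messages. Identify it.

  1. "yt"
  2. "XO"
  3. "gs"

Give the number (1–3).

1

Key "r" = 72 is 1 byte ≤ B = 3; zero-pad to 3 bytes: K' = 72 00 00.
K' ⊕ ipad = 44 36 36; K' ⊕ opad = 2e 5c 5c.
m1: inner = H(44 36 36 79 74) = 01 9d; tag = H(2e 5c 5c 01 9d) = 0184 ← matches
m2: inner = H(44 36 36 58 4f) = 01 57; tag = H(2e 5c 5c 01 57) = 013e
m3: inner = H(44 36 36 67 73) = 01 8a; tag = H(2e 5c 5c 01 8a) = 0171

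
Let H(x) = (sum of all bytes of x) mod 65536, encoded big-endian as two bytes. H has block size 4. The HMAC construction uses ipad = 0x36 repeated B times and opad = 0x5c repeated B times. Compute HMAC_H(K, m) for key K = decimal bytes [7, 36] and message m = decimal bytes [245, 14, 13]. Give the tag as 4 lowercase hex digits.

024b

Key decimal bytes [7, 36] = 07 24 is 2 bytes ≤ B = 4; zero-pad to 4 bytes: K' = 07 24 00 00.
K' ⊕ ipad = 31 12 36 36.  K' ⊕ opad = 5b 78 5c 5c.
Inner input = (K'⊕ipad) ∥ m = 31 12 36 36 ∥ f5 0e 0d.
Inner hash: sum = 49+18+54+54+245+14+13 = 447 → 01 bf.
Outer input = (K'⊕opad) ∥ inner = 5b 78 5c 5c ∥ 01 bf.
Outer hash (tag): sum = 91+120+92+92+1+191 = 587 → 02 4b.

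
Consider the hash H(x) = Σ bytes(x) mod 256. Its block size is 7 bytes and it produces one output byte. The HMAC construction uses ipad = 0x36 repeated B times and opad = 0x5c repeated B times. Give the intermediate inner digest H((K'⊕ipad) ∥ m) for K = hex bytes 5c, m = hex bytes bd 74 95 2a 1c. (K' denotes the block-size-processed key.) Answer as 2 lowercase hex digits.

Key hex bytes 5c is 1 byte ≤ B = 7; zero-pad to 7 bytes: K' = 5c 00 00 00 00 00 00.
K' ⊕ ipad = 6a 36 36 36 36 36 36.
Inner input = 6a 36 36 36 36 36 36 ∥ bd 74 95 2a 1c.
Inner hash: sum = 106+54+54+54+54+54+54+189+116+149+42+28 = 954; mod 256 = 186 → ba.

ba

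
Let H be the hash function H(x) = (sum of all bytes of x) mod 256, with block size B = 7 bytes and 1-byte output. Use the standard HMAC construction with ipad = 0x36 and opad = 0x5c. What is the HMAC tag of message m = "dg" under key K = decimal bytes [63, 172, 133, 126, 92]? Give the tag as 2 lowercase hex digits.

Key decimal bytes [63, 172, 133, 126, 92] = 3f ac 85 7e 5c is 5 bytes ≤ B = 7; zero-pad to 7 bytes: K' = 3f ac 85 7e 5c 00 00.
K' ⊕ ipad = 09 9a b3 48 6a 36 36.  K' ⊕ opad = 63 f0 d9 22 00 5c 5c.
Inner input = (K'⊕ipad) ∥ m = 09 9a b3 48 6a 36 36 ∥ 64 67.
Inner hash: sum = 9+154+179+72+106+54+54+100+103 = 831; mod 256 = 63 → 3f.
Outer input = (K'⊕opad) ∥ inner = 63 f0 d9 22 00 5c 5c ∥ 3f.
Outer hash (tag): sum = 99+240+217+34+0+92+92+63 = 837; mod 256 = 69 → 45.

45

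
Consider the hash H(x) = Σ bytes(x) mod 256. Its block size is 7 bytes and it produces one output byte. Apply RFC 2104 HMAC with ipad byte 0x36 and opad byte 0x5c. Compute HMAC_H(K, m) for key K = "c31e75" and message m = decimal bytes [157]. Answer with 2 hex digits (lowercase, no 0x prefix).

0f

Key "c31e75" = 63 33 31 65 37 35 is 6 bytes ≤ B = 7; zero-pad to 7 bytes: K' = 63 33 31 65 37 35 00.
K' ⊕ ipad = 55 05 07 53 01 03 36.  K' ⊕ opad = 3f 6f 6d 39 6b 69 5c.
Inner input = (K'⊕ipad) ∥ m = 55 05 07 53 01 03 36 ∥ 9d.
Inner hash: sum = 85+5+7+83+1+3+54+157 = 395; mod 256 = 139 → 8b.
Outer input = (K'⊕opad) ∥ inner = 3f 6f 6d 39 6b 69 5c ∥ 8b.
Outer hash (tag): sum = 63+111+109+57+107+105+92+139 = 783; mod 256 = 15 → 0f.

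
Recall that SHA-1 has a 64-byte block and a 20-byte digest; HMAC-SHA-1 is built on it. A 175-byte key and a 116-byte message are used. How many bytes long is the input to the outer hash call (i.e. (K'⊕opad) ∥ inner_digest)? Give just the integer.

Key is 175 > 64 bytes, so it is hashed to 20 bytes then zero-padded to 64: |K'| = 64.
Outer input = (K'⊕opad) ∥ H(inner) → 64 + 20 = 84 bytes.

84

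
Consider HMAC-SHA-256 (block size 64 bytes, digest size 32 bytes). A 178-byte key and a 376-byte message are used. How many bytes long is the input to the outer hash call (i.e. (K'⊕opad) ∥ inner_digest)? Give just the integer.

Key is 178 > 64 bytes, so it is hashed to 32 bytes then zero-padded to 64: |K'| = 64.
Outer input = (K'⊕opad) ∥ H(inner) → 64 + 32 = 96 bytes.

96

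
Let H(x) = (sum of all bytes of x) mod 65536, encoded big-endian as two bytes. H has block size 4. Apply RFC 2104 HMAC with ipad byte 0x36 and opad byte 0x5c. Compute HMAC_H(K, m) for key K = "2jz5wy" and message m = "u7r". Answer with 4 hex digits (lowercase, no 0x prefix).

Key "2jz5wy" = 32 6a 7a 35 77 79 is 6 bytes > B = 4, so hash it first: H(key) = 02 3b, then zero-pad to 4 bytes: K' = 02 3b 00 00.
K' ⊕ ipad = 34 0d 36 36.  K' ⊕ opad = 5e 67 5c 5c.
Inner input = (K'⊕ipad) ∥ m = 34 0d 36 36 ∥ 75 37 72.
Inner hash: sum = 52+13+54+54+117+55+114 = 459 → 01 cb.
Outer input = (K'⊕opad) ∥ inner = 5e 67 5c 5c ∥ 01 cb.
Outer hash (tag): sum = 94+103+92+92+1+203 = 585 → 02 49.

0249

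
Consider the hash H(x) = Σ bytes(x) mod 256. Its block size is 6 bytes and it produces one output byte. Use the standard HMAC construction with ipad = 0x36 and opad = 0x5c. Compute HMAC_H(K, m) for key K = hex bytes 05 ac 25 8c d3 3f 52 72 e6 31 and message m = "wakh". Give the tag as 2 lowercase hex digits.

11

Key hex bytes 05 ac 25 8c d3 3f 52 72 e6 31 is 10 bytes > B = 6, so hash it first: H(key) = 4f, then zero-pad to 6 bytes: K' = 4f 00 00 00 00 00.
K' ⊕ ipad = 79 36 36 36 36 36.  K' ⊕ opad = 13 5c 5c 5c 5c 5c.
Inner input = (K'⊕ipad) ∥ m = 79 36 36 36 36 36 ∥ 77 61 6b 68.
Inner hash: sum = 121+54+54+54+54+54+119+97+107+104 = 818; mod 256 = 50 → 32.
Outer input = (K'⊕opad) ∥ inner = 13 5c 5c 5c 5c 5c ∥ 32.
Outer hash (tag): sum = 19+92+92+92+92+92+50 = 529; mod 256 = 17 → 11.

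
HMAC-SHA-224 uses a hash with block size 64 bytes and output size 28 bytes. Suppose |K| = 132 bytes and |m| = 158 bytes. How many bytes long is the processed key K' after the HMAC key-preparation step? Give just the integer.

Key is 132 > 64 bytes, so it is hashed to 28 bytes then zero-padded to 64: |K'| = 64.

64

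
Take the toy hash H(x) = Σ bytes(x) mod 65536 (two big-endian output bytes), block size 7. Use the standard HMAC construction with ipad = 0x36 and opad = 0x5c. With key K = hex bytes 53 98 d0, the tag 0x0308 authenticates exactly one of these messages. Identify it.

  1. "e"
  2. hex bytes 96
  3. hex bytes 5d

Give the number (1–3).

1

Key hex bytes 53 98 d0 is 3 bytes ≤ B = 7; zero-pad to 7 bytes: K' = 53 98 d0 00 00 00 00.
K' ⊕ ipad = 65 ae e6 36 36 36 36; K' ⊕ opad = 0f c4 8c 5c 5c 5c 5c.
m1: inner = H(65 ae e6 36 36 36 36 65) = 03 36; tag = H(0f c4 8c 5c 5c 5c 5c 03 36) = 0308 ← matches
m2: inner = H(65 ae e6 36 36 36 36 96) = 03 67; tag = H(0f c4 8c 5c 5c 5c 5c 03 67) = 0339
m3: inner = H(65 ae e6 36 36 36 36 5d) = 03 2e; tag = H(0f c4 8c 5c 5c 5c 5c 03 2e) = 0300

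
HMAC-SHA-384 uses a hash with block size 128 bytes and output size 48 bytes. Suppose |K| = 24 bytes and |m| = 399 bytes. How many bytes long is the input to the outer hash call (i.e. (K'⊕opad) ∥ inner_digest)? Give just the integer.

176

Key is 24 ≤ 128 bytes, zero-padded: |K'| = 128.
Outer input = (K'⊕opad) ∥ H(inner) → 128 + 48 = 176 bytes.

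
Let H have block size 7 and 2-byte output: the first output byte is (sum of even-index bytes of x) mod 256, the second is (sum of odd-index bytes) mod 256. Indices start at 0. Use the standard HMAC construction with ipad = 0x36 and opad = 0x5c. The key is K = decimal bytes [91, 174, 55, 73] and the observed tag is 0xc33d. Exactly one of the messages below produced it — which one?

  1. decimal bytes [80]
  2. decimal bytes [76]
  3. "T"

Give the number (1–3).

2

Key decimal bytes [91, 174, 55, 73] = 5b ae 37 49 is 4 bytes ≤ B = 7; zero-pad to 7 bytes: K' = 5b ae 37 49 00 00 00.
K' ⊕ ipad = 6d 98 01 7f 36 36 36; K' ⊕ opad = 07 f2 6b 15 5c 5c 5c.
m1: inner = H(6d 98 01 7f 36 36 36 50) = da 9d; tag = H(07 f2 6b 15 5c 5c 5c da 9d) = c73d
m2: inner = H(6d 98 01 7f 36 36 36 4c) = da 99; tag = H(07 f2 6b 15 5c 5c 5c da 99) = c33d ← matches
m3: inner = H(6d 98 01 7f 36 36 36 54) = da a1; tag = H(07 f2 6b 15 5c 5c 5c da a1) = cb3d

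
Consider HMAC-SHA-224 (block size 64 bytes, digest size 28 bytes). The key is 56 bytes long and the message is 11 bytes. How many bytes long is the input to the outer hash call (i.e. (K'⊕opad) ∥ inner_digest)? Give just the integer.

92

Key is 56 ≤ 64 bytes, zero-padded: |K'| = 64.
Outer input = (K'⊕opad) ∥ H(inner) → 64 + 28 = 92 bytes.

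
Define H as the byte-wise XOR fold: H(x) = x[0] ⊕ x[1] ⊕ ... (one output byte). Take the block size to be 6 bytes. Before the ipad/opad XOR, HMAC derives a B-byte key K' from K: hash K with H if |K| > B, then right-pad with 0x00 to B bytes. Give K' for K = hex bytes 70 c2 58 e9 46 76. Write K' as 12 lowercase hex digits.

Key hex bytes 70 c2 58 e9 46 76 is exactly B = 6 bytes: K' = 70 c2 58 e9 46 76.

70c258e94676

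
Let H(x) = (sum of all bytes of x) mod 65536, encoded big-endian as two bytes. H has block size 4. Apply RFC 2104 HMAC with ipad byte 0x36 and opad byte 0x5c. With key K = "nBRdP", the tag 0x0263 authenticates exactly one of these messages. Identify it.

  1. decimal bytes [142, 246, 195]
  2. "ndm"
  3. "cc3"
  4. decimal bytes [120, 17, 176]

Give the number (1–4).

2

Key "nBRdP" = 6e 42 52 64 50 is 5 bytes > B = 4, so hash it first: H(key) = 01 b6, then zero-pad to 4 bytes: K' = 01 b6 00 00.
K' ⊕ ipad = 37 80 36 36; K' ⊕ opad = 5d ea 5c 5c.
m1: inner = H(37 80 36 36 8e f6 c3) = 03 6a; tag = H(5d ea 5c 5c 03 6a) = 026c
m2: inner = H(37 80 36 36 6e 64 6d) = 02 62; tag = H(5d ea 5c 5c 02 62) = 0263 ← matches
m3: inner = H(37 80 36 36 63 63 33) = 02 1c; tag = H(5d ea 5c 5c 02 1c) = 021d
m4: inner = H(37 80 36 36 78 11 b0) = 02 5c; tag = H(5d ea 5c 5c 02 5c) = 025d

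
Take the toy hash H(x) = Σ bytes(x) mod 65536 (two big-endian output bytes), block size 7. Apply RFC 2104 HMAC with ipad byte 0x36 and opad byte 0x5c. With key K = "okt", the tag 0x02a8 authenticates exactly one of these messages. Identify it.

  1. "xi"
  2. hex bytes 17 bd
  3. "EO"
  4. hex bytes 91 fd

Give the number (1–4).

Key "okt" = 6f 6b 74 is 3 bytes ≤ B = 7; zero-pad to 7 bytes: K' = 6f 6b 74 00 00 00 00.
K' ⊕ ipad = 59 5d 42 36 36 36 36; K' ⊕ opad = 33 37 28 5c 5c 5c 5c.
m1: inner = H(59 5d 42 36 36 36 36 78 69) = 02 b1; tag = H(33 37 28 5c 5c 5c 5c 02 b1) = 02b5
m2: inner = H(59 5d 42 36 36 36 36 17 bd) = 02 a4; tag = H(33 37 28 5c 5c 5c 5c 02 a4) = 02a8 ← matches
m3: inner = H(59 5d 42 36 36 36 36 45 4f) = 02 64; tag = H(33 37 28 5c 5c 5c 5c 02 64) = 0268
m4: inner = H(59 5d 42 36 36 36 36 91 fd) = 03 5e; tag = H(33 37 28 5c 5c 5c 5c 03 5e) = 0263

2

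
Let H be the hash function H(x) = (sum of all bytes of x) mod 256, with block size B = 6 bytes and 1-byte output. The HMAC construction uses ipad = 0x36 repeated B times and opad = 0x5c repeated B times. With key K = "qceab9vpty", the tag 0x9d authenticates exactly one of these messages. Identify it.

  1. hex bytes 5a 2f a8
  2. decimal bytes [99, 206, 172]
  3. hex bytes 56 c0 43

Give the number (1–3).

1

Key "qceab9vpty" = 71 63 65 61 62 39 76 70 74 79 is 10 bytes > B = 6, so hash it first: H(key) = 08, then zero-pad to 6 bytes: K' = 08 00 00 00 00 00.
K' ⊕ ipad = 3e 36 36 36 36 36; K' ⊕ opad = 54 5c 5c 5c 5c 5c.
m1: inner = H(3e 36 36 36 36 36 5a 2f a8) = 7d; tag = H(54 5c 5c 5c 5c 5c 7d) = 9d ← matches
m2: inner = H(3e 36 36 36 36 36 63 ce ac) = 29; tag = H(54 5c 5c 5c 5c 5c 29) = 49
m3: inner = H(3e 36 36 36 36 36 56 c0 43) = a5; tag = H(54 5c 5c 5c 5c 5c a5) = c5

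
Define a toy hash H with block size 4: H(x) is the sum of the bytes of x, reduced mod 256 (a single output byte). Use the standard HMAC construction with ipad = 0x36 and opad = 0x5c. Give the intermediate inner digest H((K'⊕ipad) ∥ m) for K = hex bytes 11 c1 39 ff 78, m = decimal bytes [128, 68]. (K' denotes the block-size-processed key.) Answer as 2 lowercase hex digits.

Key hex bytes 11 c1 39 ff 78 is 5 bytes > B = 4, so hash it first: H(key) = 82, then zero-pad to 4 bytes: K' = 82 00 00 00.
K' ⊕ ipad = b4 36 36 36.
Inner input = b4 36 36 36 ∥ 80 44.
Inner hash: sum = 180+54+54+54+128+68 = 538; mod 256 = 26 → 1a.

1a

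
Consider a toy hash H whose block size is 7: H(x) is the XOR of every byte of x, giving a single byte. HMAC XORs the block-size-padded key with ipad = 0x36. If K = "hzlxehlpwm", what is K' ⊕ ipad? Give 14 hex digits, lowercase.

3b363636363636

Key "hzlxehlpwm" = 68 7a 6c 78 65 68 6c 70 77 6d is 10 bytes > B = 7, so hash it first: H(key) = 0d, then zero-pad to 7 bytes: K' = 0d 00 00 00 00 00 00.
XOR each byte with 0x36: 0d⊕36=3b, 00⊕36=36, 00⊕36=36, 00⊕36=36, 00⊕36=36, 00⊕36=36, 00⊕36=36.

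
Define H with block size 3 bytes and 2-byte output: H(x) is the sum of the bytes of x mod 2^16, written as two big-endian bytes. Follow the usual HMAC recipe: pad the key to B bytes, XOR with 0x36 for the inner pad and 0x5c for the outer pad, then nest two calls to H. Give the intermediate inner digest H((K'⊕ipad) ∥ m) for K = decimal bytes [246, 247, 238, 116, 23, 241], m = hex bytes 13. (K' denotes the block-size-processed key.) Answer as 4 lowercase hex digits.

Key decimal bytes [246, 247, 238, 116, 23, 241] = f6 f7 ee 74 17 f1 is 6 bytes > B = 3, so hash it first: H(key) = 04 57, then zero-pad to 3 bytes: K' = 04 57 00.
K' ⊕ ipad = 32 61 36.
Inner input = 32 61 36 ∥ 13.
Inner hash: sum = 50+97+54+19 = 220 → 00 dc.

00dc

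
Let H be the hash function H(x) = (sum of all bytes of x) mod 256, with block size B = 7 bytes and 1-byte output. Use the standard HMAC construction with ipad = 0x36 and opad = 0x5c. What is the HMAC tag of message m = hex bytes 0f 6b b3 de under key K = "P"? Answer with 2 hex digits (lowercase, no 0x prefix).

e9

Key "P" = 50 is 1 byte ≤ B = 7; zero-pad to 7 bytes: K' = 50 00 00 00 00 00 00.
K' ⊕ ipad = 66 36 36 36 36 36 36.  K' ⊕ opad = 0c 5c 5c 5c 5c 5c 5c.
Inner input = (K'⊕ipad) ∥ m = 66 36 36 36 36 36 36 ∥ 0f 6b b3 de.
Inner hash: sum = 102+54+54+54+54+54+54+15+107+179+222 = 949; mod 256 = 181 → b5.
Outer input = (K'⊕opad) ∥ inner = 0c 5c 5c 5c 5c 5c 5c ∥ b5.
Outer hash (tag): sum = 12+92+92+92+92+92+92+181 = 745; mod 256 = 233 → e9.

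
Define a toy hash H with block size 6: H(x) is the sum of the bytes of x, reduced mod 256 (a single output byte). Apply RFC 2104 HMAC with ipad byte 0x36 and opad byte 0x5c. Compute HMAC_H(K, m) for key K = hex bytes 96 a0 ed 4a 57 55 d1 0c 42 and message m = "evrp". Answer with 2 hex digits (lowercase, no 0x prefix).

09

Key hex bytes 96 a0 ed 4a 57 55 d1 0c 42 is 9 bytes > B = 6, so hash it first: H(key) = 38, then zero-pad to 6 bytes: K' = 38 00 00 00 00 00.
K' ⊕ ipad = 0e 36 36 36 36 36.  K' ⊕ opad = 64 5c 5c 5c 5c 5c.
Inner input = (K'⊕ipad) ∥ m = 0e 36 36 36 36 36 ∥ 65 76 72 70.
Inner hash: sum = 14+54+54+54+54+54+101+118+114+112 = 729; mod 256 = 217 → d9.
Outer input = (K'⊕opad) ∥ inner = 64 5c 5c 5c 5c 5c ∥ d9.
Outer hash (tag): sum = 100+92+92+92+92+92+217 = 777; mod 256 = 9 → 09.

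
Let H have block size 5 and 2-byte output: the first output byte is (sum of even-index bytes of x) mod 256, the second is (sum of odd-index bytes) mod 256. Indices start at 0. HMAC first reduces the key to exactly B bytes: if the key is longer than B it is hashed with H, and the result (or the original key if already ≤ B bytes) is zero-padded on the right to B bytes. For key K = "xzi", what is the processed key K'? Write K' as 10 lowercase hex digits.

Key "xzi" = 78 7a 69 is 3 bytes ≤ B = 5; zero-pad to 5 bytes: K' = 78 7a 69 00 00.

787a690000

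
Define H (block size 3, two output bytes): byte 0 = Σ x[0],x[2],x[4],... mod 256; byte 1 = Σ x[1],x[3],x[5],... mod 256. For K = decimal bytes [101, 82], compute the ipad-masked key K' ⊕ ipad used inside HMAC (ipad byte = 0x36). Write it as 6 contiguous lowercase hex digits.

Key decimal bytes [101, 82] = 65 52 is 2 bytes ≤ B = 3; zero-pad to 3 bytes: K' = 65 52 00.
XOR each byte with 0x36: 65⊕36=53, 52⊕36=64, 00⊕36=36.

536436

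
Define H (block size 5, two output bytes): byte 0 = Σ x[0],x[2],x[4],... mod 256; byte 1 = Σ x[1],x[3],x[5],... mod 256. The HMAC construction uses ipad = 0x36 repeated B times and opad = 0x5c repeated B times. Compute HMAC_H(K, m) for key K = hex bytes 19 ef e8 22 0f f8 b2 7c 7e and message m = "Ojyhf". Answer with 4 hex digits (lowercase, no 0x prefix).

ebe9

Key hex bytes 19 ef e8 22 0f f8 b2 7c 7e is 9 bytes > B = 5, so hash it first: H(key) = 40 85, then zero-pad to 5 bytes: K' = 40 85 00 00 00.
K' ⊕ ipad = 76 b3 36 36 36.  K' ⊕ opad = 1c d9 5c 5c 5c.
Inner input = (K'⊕ipad) ∥ m = 76 b3 36 36 36 ∥ 4f 6a 79 68 66.
Inner hash: even-index sum = 436 mod 256 = 180; odd-index sum = 535 mod 256 = 23 → b4 17.
Outer input = (K'⊕opad) ∥ inner = 1c d9 5c 5c 5c ∥ b4 17.
Outer hash (tag): even-index sum = 235 mod 256 = 235; odd-index sum = 489 mod 256 = 233 → eb e9.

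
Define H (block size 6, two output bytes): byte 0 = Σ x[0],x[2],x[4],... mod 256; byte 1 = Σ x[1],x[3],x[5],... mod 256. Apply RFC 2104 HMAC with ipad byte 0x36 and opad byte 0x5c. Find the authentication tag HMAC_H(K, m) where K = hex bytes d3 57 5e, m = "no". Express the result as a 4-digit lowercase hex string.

Key hex bytes d3 57 5e is 3 bytes ≤ B = 6; zero-pad to 6 bytes: K' = d3 57 5e 00 00 00.
K' ⊕ ipad = e5 61 68 36 36 36.  K' ⊕ opad = 8f 0b 02 5c 5c 5c.
Inner input = (K'⊕ipad) ∥ m = e5 61 68 36 36 36 ∥ 6e 6f.
Inner hash: even-index sum = 497 mod 256 = 241; odd-index sum = 316 mod 256 = 60 → f1 3c.
Outer input = (K'⊕opad) ∥ inner = 8f 0b 02 5c 5c 5c ∥ f1 3c.
Outer hash (tag): even-index sum = 478 mod 256 = 222; odd-index sum = 255 mod 256 = 255 → de ff.

deff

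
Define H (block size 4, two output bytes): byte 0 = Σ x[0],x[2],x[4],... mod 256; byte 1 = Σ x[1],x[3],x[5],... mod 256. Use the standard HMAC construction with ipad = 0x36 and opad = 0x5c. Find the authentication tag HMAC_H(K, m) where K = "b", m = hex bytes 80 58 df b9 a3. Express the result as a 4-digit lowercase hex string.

Key "b" = 62 is 1 byte ≤ B = 4; zero-pad to 4 bytes: K' = 62 00 00 00.
K' ⊕ ipad = 54 36 36 36.  K' ⊕ opad = 3e 5c 5c 5c.
Inner input = (K'⊕ipad) ∥ m = 54 36 36 36 ∥ 80 58 df b9 a3.
Inner hash: even-index sum = 652 mod 256 = 140; odd-index sum = 381 mod 256 = 125 → 8c 7d.
Outer input = (K'⊕opad) ∥ inner = 3e 5c 5c 5c ∥ 8c 7d.
Outer hash (tag): even-index sum = 294 mod 256 = 38; odd-index sum = 309 mod 256 = 53 → 26 35.

2635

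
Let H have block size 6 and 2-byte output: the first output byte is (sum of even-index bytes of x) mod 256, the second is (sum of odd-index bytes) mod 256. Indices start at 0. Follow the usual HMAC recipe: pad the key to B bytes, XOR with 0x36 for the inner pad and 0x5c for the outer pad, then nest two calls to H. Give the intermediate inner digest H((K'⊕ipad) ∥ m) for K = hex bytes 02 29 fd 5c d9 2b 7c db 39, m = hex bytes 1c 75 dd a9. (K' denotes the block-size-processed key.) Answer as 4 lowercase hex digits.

Key hex bytes 02 29 fd 5c d9 2b 7c db 39 is 9 bytes > B = 6, so hash it first: H(key) = 8d 8b, then zero-pad to 6 bytes: K' = 8d 8b 00 00 00 00.
K' ⊕ ipad = bb bd 36 36 36 36.
Inner input = bb bd 36 36 36 36 ∥ 1c 75 dd a9.
Inner hash: even-index sum = 544 mod 256 = 32; odd-index sum = 583 mod 256 = 71 → 20 47.

2047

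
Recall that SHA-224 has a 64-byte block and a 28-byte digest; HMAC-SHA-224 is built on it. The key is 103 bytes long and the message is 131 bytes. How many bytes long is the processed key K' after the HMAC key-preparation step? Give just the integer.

64

Key is 103 > 64 bytes, so it is hashed to 28 bytes then zero-padded to 64: |K'| = 64.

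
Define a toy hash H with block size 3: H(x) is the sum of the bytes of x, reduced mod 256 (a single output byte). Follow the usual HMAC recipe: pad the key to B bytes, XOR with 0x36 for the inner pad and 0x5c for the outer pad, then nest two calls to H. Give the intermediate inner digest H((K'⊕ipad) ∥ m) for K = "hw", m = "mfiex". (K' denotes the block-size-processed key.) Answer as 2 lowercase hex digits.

ee

Key "hw" = 68 77 is 2 bytes ≤ B = 3; zero-pad to 3 bytes: K' = 68 77 00.
K' ⊕ ipad = 5e 41 36.
Inner input = 5e 41 36 ∥ 6d 66 69 65 78.
Inner hash: sum = 94+65+54+109+102+105+101+120 = 750; mod 256 = 238 → ee.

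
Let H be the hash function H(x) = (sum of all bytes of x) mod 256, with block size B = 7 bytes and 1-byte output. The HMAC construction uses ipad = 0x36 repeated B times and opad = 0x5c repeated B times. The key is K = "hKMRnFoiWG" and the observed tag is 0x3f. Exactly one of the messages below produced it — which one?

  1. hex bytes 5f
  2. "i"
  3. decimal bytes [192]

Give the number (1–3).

2

Key "hKMRnFoiWG" = 68 4b 4d 52 6e 46 6f 69 57 47 is 10 bytes > B = 7, so hash it first: H(key) = 7c, then zero-pad to 7 bytes: K' = 7c 00 00 00 00 00 00.
K' ⊕ ipad = 4a 36 36 36 36 36 36; K' ⊕ opad = 20 5c 5c 5c 5c 5c 5c.
m1: inner = H(4a 36 36 36 36 36 36 5f) = ed; tag = H(20 5c 5c 5c 5c 5c 5c ed) = 35
m2: inner = H(4a 36 36 36 36 36 36 69) = f7; tag = H(20 5c 5c 5c 5c 5c 5c f7) = 3f ← matches
m3: inner = H(4a 36 36 36 36 36 36 c0) = 4e; tag = H(20 5c 5c 5c 5c 5c 5c 4e) = 96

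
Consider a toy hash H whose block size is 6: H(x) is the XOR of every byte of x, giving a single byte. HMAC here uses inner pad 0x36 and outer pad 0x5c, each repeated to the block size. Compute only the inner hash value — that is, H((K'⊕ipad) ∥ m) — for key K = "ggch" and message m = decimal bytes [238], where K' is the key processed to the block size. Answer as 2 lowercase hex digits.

Key "ggch" = 67 67 63 68 is 4 bytes ≤ B = 6; zero-pad to 6 bytes: K' = 67 67 63 68 00 00.
K' ⊕ ipad = 51 51 55 5e 36 36.
Inner input = 51 51 55 5e 36 36 ∥ ee.
Inner hash: XOR 51⊕51⊕55⊕5e⊕36⊕36⊕ee = e5.

e5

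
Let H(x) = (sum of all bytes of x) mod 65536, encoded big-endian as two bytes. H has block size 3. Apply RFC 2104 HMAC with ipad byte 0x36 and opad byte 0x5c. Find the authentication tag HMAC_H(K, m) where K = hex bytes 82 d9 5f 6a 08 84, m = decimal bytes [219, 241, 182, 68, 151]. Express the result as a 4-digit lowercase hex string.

01f7

Key hex bytes 82 d9 5f 6a 08 84 is 6 bytes > B = 3, so hash it first: H(key) = 02 b0, then zero-pad to 3 bytes: K' = 02 b0 00.
K' ⊕ ipad = 34 86 36.  K' ⊕ opad = 5e ec 5c.
Inner input = (K'⊕ipad) ∥ m = 34 86 36 ∥ db f1 b6 44 97.
Inner hash: sum = 52+134+54+219+241+182+68+151 = 1101 → 04 4d.
Outer input = (K'⊕opad) ∥ inner = 5e ec 5c ∥ 04 4d.
Outer hash (tag): sum = 94+236+92+4+77 = 503 → 01 f7.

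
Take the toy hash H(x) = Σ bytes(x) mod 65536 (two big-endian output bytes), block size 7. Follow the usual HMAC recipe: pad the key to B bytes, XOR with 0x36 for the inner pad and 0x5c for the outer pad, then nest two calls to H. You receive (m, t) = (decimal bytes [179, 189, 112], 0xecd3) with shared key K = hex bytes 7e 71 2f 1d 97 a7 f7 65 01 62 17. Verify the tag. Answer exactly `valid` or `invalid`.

Key hex bytes 7e 71 2f 1d 97 a7 f7 65 01 62 17 is 11 bytes > B = 7, so hash it first: H(key) = 04 4f, then zero-pad to 7 bytes: K' = 04 4f 00 00 00 00 00.
K' ⊕ ipad = 32 79 36 36 36 36 36; K' ⊕ opad = 58 13 5c 5c 5c 5c 5c.
Inner hash: sum = 50+121+54+54+54+54+54+179+189+112 = 921 → 03 99.
Outer hash (recomputed tag): sum = 88+19+92+92+92+92+92+3+153 = 723 → 02 d3.
Recomputed tag = 02d3; claimed = ecd3 → mismatch.

invalid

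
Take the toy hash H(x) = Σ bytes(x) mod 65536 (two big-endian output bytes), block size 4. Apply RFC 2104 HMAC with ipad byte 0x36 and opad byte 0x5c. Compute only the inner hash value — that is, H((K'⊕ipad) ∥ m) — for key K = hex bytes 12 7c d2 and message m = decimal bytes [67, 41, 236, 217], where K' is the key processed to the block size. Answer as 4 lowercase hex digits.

03b9

Key hex bytes 12 7c d2 is 3 bytes ≤ B = 4; zero-pad to 4 bytes: K' = 12 7c d2 00.
K' ⊕ ipad = 24 4a e4 36.
Inner input = 24 4a e4 36 ∥ 43 29 ec d9.
Inner hash: sum = 36+74+228+54+67+41+236+217 = 953 → 03 b9.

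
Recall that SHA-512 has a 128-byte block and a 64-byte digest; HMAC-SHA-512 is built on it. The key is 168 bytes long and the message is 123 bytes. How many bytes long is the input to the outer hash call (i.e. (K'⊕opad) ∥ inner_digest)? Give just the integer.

Key is 168 > 128 bytes, so it is hashed to 64 bytes then zero-padded to 128: |K'| = 128.
Outer input = (K'⊕opad) ∥ H(inner) → 128 + 64 = 192 bytes.

192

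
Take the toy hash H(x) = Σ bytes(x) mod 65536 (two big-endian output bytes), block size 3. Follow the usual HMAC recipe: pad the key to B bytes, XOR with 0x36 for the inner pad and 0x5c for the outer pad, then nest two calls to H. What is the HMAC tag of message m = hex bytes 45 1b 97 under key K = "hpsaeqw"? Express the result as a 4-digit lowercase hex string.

Key "hpsaeqw" = 68 70 73 61 65 71 77 is 7 bytes > B = 3, so hash it first: H(key) = 02 f9, then zero-pad to 3 bytes: K' = 02 f9 00.
K' ⊕ ipad = 34 cf 36.  K' ⊕ opad = 5e a5 5c.
Inner input = (K'⊕ipad) ∥ m = 34 cf 36 ∥ 45 1b 97.
Inner hash: sum = 52+207+54+69+27+151 = 560 → 02 30.
Outer input = (K'⊕opad) ∥ inner = 5e a5 5c ∥ 02 30.
Outer hash (tag): sum = 94+165+92+2+48 = 401 → 01 91.

0191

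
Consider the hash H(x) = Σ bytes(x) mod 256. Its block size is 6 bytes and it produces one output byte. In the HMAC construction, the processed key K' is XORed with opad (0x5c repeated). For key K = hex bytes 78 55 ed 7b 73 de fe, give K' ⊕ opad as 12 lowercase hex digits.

d85c5c5c5c5c

Key hex bytes 78 55 ed 7b 73 de fe is 7 bytes > B = 6, so hash it first: H(key) = 84, then zero-pad to 6 bytes: K' = 84 00 00 00 00 00.
XOR each byte with 0x5c: 84⊕5c=d8, 00⊕5c=5c, 00⊕5c=5c, 00⊕5c=5c, 00⊕5c=5c, 00⊕5c=5c.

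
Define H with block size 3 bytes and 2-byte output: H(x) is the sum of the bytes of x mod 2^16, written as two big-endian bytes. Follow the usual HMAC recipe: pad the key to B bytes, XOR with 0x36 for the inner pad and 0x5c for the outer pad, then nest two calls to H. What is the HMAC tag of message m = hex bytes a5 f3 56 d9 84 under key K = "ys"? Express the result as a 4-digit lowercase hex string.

Key "ys" = 79 73 is 2 bytes ≤ B = 3; zero-pad to 3 bytes: K' = 79 73 00.
K' ⊕ ipad = 4f 45 36.  K' ⊕ opad = 25 2f 5c.
Inner input = (K'⊕ipad) ∥ m = 4f 45 36 ∥ a5 f3 56 d9 84.
Inner hash: sum = 79+69+54+165+243+86+217+132 = 1045 → 04 15.
Outer input = (K'⊕opad) ∥ inner = 25 2f 5c ∥ 04 15.
Outer hash (tag): sum = 37+47+92+4+21 = 201 → 00 c9.

00c9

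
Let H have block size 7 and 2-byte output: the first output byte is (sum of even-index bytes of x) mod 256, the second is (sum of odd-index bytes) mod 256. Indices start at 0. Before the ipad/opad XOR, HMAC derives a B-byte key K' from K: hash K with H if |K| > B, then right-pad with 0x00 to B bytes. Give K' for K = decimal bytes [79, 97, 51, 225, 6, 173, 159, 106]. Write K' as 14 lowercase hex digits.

|K| = 8 > B = 7, so first hash the key.
H(K): even-index sum = 295 mod 256 = 39; odd-index sum = 601 mod 256 = 89 → 27 59.
Zero-pad H(K) = 27 59 to 7 bytes: K' = 27 59 00 00 00 00 00.

27590000000000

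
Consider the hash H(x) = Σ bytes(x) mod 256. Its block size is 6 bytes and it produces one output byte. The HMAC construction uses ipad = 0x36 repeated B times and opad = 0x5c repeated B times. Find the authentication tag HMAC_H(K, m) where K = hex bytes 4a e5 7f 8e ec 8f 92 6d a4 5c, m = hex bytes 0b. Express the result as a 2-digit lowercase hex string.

Key hex bytes 4a e5 7f 8e ec 8f 92 6d a4 5c is 10 bytes > B = 6, so hash it first: H(key) = b6, then zero-pad to 6 bytes: K' = b6 00 00 00 00 00.
K' ⊕ ipad = 80 36 36 36 36 36.  K' ⊕ opad = ea 5c 5c 5c 5c 5c.
Inner input = (K'⊕ipad) ∥ m = 80 36 36 36 36 36 ∥ 0b.
Inner hash: sum = 128+54+54+54+54+54+11 = 409; mod 256 = 153 → 99.
Outer input = (K'⊕opad) ∥ inner = ea 5c 5c 5c 5c 5c ∥ 99.
Outer hash (tag): sum = 234+92+92+92+92+92+153 = 847; mod 256 = 79 → 4f.

4f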